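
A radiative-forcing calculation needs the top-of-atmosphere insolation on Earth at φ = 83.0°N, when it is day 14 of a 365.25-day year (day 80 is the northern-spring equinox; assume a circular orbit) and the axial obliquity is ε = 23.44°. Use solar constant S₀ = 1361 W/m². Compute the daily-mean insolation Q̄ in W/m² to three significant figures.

Solar longitude: λ_s = 360° × (14 − 80)/365.25 = -65.051°, i.e. -65.051° + 360° = 294.949°.
sin δ = sin 23.44° × sin 294.949° = -0.36067, so δ = -21.141°.
cos H₀ = −tan(+83.0°) tan(-21.141°) = 3.1494 ≥ 1 ⇒ polar night, H₀ = 0 and Q̄ = 0.

Q̄ ≈ 0.00 W/m²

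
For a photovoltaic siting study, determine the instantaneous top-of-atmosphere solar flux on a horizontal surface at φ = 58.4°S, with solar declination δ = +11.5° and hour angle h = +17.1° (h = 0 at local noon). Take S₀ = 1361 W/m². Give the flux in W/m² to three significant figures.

437 W/m²

cos θ_z = sin φ sin δ + cos φ cos δ cos h = -0.169807 + 0.490768 = 0.320961.
Flux = S₀ · cos θ_z = 1361 × 0.320961 = 436.8 W/m².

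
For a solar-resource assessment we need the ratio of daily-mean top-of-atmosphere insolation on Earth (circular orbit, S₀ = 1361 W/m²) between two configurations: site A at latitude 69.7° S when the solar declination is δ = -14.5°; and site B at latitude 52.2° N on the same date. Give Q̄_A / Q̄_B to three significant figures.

— Configuration A (φ=-69.7°):
cos H₀ = −tan(-69.7°) tan(-14.500°) = -0.6991, H₀ = 2.3450 rad.
Bracket: H₀ sin φ sin δ + cos φ cos δ sin H₀ = 2.3450×-0.93789×-0.25038 + 0.34694×0.96815×0.71499 = 0.550674 + 0.240158 = 0.790832.
Q̄ = (S₀/π) × [bracket] = (1361/π) × 0.790832 = 342.60 W/m².
— Configuration B (φ=+52.2°):
cos H₀ = −tan(+52.2°) tan(-14.500°) = 0.3334, H₀ = 1.2309 rad.
Bracket: H₀ sin φ sin δ + cos φ cos δ sin H₀ = 1.2309×0.79016×-0.25038 + 0.61291×0.96815×0.94278 = -0.243522 + 0.559435 = 0.315913.
Q̄ = (S₀/π) × [bracket] = (1361/π) × 0.315913 = 136.86 W/m².
Ratio Q̄_A / Q̄_B = 342.60 / 136.86 = 2.503.

Q̄_A / Q̄_B ≈ 2.50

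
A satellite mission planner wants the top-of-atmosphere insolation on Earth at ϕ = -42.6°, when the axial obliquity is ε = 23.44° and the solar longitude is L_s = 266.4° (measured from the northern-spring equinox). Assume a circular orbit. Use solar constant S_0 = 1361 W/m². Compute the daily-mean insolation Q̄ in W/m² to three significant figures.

Solar declination: sin δ = sin ε · sin L_s = sin 23.44° × sin 266.4° = -0.39700, so δ = -23.391°.
cos h₀ = −tan(-42.6°) tan(-23.391°) = -0.3978, h₀ = 1.9799 rad.
Bracket: h₀ sin ϕ sin δ + cos ϕ cos δ sin h₀ = 1.9799×-0.67688×-0.39700 + 0.73610×0.91782×0.91749 = 0.532041 + 0.619863 = 1.151904.
Q̄ = (S_0/π) × [bracket] = (1361/π) × 1.151904 = 499.0 W/m².

Q̄ ≈ 499 W/m²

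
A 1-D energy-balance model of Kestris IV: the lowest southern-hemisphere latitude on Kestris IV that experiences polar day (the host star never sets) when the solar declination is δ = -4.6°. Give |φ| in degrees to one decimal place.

Polar day requires cos H₀ = −tan φ tan δ ≤ −1, i.e. tan φ tan δ ≥ 1.
The boundary is |tan φ| · |tan δ| = 1, so |φ| = 90° − |δ| = 90° − 4.6° = 85.4° in the southern hemisphere.

|φ| = 85.4°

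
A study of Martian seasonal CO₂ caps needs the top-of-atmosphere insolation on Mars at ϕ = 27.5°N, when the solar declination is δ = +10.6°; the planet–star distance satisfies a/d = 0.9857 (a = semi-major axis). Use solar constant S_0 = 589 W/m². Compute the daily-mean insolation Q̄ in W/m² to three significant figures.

cos h₀ = −tan(+27.5°) tan(+10.600°) = -0.0974, h₀ = 1.6684 rad.
Bracket: h₀ sin ϕ sin δ + cos ϕ cos δ sin h₀ = 1.6684×0.46175×0.18395 + 0.88701×0.98294×0.99524 = 0.141712 + 0.867727 = 1.009439.
Inverse-square distance factor (a/d)² = 0.9857² = 0.971604.
Q̄ = (S_0/π) × 0.971604 × [bracket] = (589/π) × 0.971604 × 1.009439 = 183.9 W/m².

Q̄ ≈ 184 W/m²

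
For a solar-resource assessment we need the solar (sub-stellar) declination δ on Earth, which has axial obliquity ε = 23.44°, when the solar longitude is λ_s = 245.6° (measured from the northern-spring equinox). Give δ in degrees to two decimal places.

δ = -21.24°

sin δ = sin ε · sin λ_s = sin 23.44° × sin 245.6° = -0.362259.
δ = arcsin(-0.362259) = -21.24°.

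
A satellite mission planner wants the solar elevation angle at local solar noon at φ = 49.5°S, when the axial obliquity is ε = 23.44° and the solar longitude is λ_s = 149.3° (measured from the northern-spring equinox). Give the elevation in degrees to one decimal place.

28.8°

Solar declination: sin δ = sin ε · sin λ_s = sin 23.44° × sin 149.3° = 0.20309, so δ = +11.718°.
At local noon the hour angle is zero, so the zenith angle equals |φ − δ| = |-49.5° − (+11.718°)| = 61.218°.
Elevation = 90° − 61.218° = 28.8°.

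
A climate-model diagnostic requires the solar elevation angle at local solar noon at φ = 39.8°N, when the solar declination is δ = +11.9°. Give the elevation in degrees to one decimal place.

62.1°

At local noon the hour angle is zero, so the zenith angle equals |φ − δ| = |+39.8° − (+11.900°)| = 27.900°.
Elevation = 90° − 27.900° = 62.1°.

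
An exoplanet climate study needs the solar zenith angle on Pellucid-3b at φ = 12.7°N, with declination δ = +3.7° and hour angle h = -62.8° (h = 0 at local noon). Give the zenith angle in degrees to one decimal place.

θ_z = 62.7°

cos θ_z = sin φ sin δ + cos φ cos δ cos h = 0.014187 + 0.444985 = 0.459172.
θ_z = arccos(0.459172) = 62.7°.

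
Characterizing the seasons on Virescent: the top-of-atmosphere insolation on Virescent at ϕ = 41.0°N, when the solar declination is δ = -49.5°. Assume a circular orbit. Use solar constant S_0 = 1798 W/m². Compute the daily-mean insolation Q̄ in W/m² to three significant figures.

cos h₀ = −tan(+41.0°) tan(-49.500°) = 1.0178 ≥ 1 ⇒ polar night, h₀ = 0 and Q̄ = 0.

Q̄ ≈ 0.00 W/m²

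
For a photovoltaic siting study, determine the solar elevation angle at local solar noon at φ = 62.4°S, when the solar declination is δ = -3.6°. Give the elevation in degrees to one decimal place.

31.2°

At local noon the hour angle is zero, so the zenith angle equals |φ − δ| = |-62.4° − (-3.600°)| = 58.800°.
Elevation = 90° − 58.800° = 31.2°.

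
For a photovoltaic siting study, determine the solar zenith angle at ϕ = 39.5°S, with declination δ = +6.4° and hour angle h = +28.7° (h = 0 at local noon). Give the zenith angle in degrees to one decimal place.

cos θ_z = sin ϕ sin δ + cos ϕ cos δ cos h = -0.070903 + 0.672609 = 0.601706.
θ_z = arccos(0.601706) = 53.0°.

θ_z = 53.0°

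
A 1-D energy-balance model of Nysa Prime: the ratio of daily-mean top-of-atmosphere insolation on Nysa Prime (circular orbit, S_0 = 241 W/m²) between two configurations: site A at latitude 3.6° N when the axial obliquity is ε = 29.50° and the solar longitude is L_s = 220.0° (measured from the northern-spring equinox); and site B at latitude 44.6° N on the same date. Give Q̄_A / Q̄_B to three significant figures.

Q̄_A / Q̄_B ≈ 2.52

— Configuration A (ϕ=+3.6°):
Solar declination: sin δ = sin ε · sin L_s = sin 29.50° × sin 220.0° = -0.31652, so δ = -18.453°.
cos h₀ = −tan(+3.6°) tan(-18.453°) = 0.0210, h₀ = 1.5498 rad.
Bracket: h₀ sin ϕ sin δ + cos ϕ cos δ sin h₀ = 1.5498×0.06279×-0.31652 + 0.99803×0.94858×0.99978 = -0.030801 + 0.946503 = 0.915702.
Q̄ = (S_0/π) × [bracket] = (241/π) × 0.915702 = 70.246 W/m².
— Configuration B (ϕ=+44.6°):
cos h₀ = −tan(+44.6°) tan(-18.453°) = 0.3291, h₀ = 1.2355 rad.
Bracket: h₀ sin ϕ sin δ + cos ϕ cos δ sin h₀ = 1.2355×0.70215×-0.31652 + 0.71203×0.94858×0.94431 = -0.274583 + 0.637803 = 0.363220.
Q̄ = (S_0/π) × [bracket] = (241/π) × 0.363220 = 27.864 W/m².
Ratio Q̄_A / Q̄_B = 70.246 / 27.864 = 2.521.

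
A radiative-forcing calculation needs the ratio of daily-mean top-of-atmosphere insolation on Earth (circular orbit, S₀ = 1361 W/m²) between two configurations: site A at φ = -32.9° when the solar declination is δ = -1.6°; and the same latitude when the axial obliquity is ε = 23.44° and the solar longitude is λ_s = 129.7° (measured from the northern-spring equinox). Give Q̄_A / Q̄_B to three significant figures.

Q̄_A / Q̄_B ≈ 1.55

— Configuration A (φ=-32.9°):
cos H₀ = −tan(-32.9°) tan(-1.600°) = -0.0181, H₀ = 1.5889 rad.
Bracket: H₀ sin φ sin δ + cos φ cos δ sin H₀ = 1.5889×-0.54317×-0.02792 + 0.83962×0.99961×0.99984 = 0.024096 + 0.839158 = 0.863254.
Q̄ = (S₀/π) × [bracket] = (1361/π) × 0.863254 = 373.98 W/m².
— Configuration B (φ=-32.9°):
Solar declination: sin δ = sin ε · sin λ_s = sin 23.44° × sin 129.7° = 0.30606, so δ = +17.822°.
cos H₀ = −tan(-32.9°) tan(+17.822°) = 0.2080, H₀ = 1.3613 rad.
Bracket: H₀ sin φ sin δ + cos φ cos δ sin H₀ = 1.3613×-0.54317×0.30606 + 0.83962×0.95201×0.97813 = -0.226306 + 0.781845 = 0.555539.
Q̄ = (S₀/π) × [bracket] = (1361/π) × 0.555539 = 240.67 W/m².
Ratio Q̄_A / Q̄_B = 373.98 / 240.67 = 1.554.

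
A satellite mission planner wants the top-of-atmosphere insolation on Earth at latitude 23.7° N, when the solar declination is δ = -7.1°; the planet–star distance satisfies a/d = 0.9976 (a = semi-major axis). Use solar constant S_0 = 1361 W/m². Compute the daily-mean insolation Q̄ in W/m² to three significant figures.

cos h₀ = −tan(+23.7°) tan(-7.100°) = 0.0547, h₀ = 1.5161 rad.
Bracket: h₀ sin ϕ sin δ + cos ϕ cos δ sin h₀ = 1.5161×0.40195×-0.12360 + 0.91566×0.99233×0.99850 = -0.075321 + 0.907274 = 0.831953.
Inverse-square distance factor (a/d)² = 0.9976² = 0.995206.
Q̄ = (S_0/π) × 0.995206 × [bracket] = (1361/π) × 0.995206 × 0.831953 = 358.7 W/m².

Q̄ ≈ 359 W/m²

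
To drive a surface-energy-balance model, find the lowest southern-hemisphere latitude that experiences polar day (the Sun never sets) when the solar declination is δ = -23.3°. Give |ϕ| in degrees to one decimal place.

Polar day requires cos h₀ = −tan ϕ tan δ ≤ −1, i.e. tan ϕ tan δ ≥ 1.
The boundary is |tan ϕ| · |tan δ| = 1, so |ϕ| = 90° − |δ| = 90° − 23.3° = 66.7° in the southern hemisphere.

|ϕ| = 66.7°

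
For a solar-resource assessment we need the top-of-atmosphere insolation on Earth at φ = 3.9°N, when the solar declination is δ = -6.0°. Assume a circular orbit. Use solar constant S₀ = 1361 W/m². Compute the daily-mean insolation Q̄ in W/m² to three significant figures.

cos H₀ = −tan(+3.9°) tan(-6.000°) = 0.0072, H₀ = 1.5636 rad.
Bracket: H₀ sin φ sin δ + cos φ cos δ sin H₀ = 1.5636×0.06802×-0.10453 + 0.99768×0.99452×0.99997 = -0.011117 + 0.992183 = 0.981066.
Q̄ = (S₀/π) × [bracket] = (1361/π) × 0.981066 = 425.0 W/m².

Q̄ ≈ 425 W/m²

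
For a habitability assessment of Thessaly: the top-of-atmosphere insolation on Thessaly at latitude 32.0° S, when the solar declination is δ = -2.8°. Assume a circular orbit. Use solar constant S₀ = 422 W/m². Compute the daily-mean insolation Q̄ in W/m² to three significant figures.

cos H₀ = −tan(-32.0°) tan(-2.800°) = -0.0306, H₀ = 1.6014 rad.
Bracket: H₀ sin φ sin δ + cos φ cos δ sin H₀ = 1.6014×-0.52992×-0.04885 + 0.84805×0.99881×0.99953 = 0.041455 + 0.846643 = 0.888098.
Q̄ = (S₀/π) × [bracket] = (422/π) × 0.888098 = 119.3 W/m².

Q̄ ≈ 119 W/m²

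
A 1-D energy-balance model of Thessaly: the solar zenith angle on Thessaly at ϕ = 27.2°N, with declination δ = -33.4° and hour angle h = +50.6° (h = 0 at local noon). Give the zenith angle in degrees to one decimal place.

θ_z = 77.3°

cos θ_z = sin ϕ sin δ + cos ϕ cos δ cos h = -0.251624 + 0.471305 = 0.219681.
θ_z = arccos(0.219681) = 77.3°.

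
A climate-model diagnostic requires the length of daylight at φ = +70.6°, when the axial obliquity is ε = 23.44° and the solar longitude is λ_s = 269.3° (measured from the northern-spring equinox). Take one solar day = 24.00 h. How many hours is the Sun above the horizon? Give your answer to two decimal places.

Solar declination: sin δ = sin ε · sin λ_s = sin 23.44° × sin 269.3° = -0.39776, so δ = -23.438°.
cos H₀ = −tan φ · tan δ = 1.2311 ≥ 1, so the Sun never rises (polar night) and H₀ = 0.
Daylight = 2H₀/(2π) × 24.00 h = (0.0000/π) × 24.00 = 0.00 h.

0.00 h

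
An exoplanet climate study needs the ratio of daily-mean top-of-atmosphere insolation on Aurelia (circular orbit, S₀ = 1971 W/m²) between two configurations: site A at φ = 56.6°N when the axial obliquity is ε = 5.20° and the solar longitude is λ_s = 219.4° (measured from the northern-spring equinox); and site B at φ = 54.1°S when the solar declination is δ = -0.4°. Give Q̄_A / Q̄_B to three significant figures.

Q̄_A / Q̄_B ≈ 0.800

— Configuration A (φ=+56.6°):
Solar declination: sin δ = sin ε · sin λ_s = sin 5.20° × sin 219.4° = -0.05753, so δ = -3.298°.
cos H₀ = −tan(+56.6°) tan(-3.298°) = 0.0874, H₀ = 1.4833 rad.
Bracket: H₀ sin φ sin δ + cos φ cos δ sin H₀ = 1.4833×0.83485×-0.05753 + 0.55048×0.99834×0.99617 = -0.071241 + 0.547461 = 0.476220.
Q̄ = (S₀/π) × [bracket] = (1971/π) × 0.476220 = 298.78 W/m².
— Configuration B (φ=-54.1°):
cos H₀ = −tan(-54.1°) tan(-0.400°) = -0.0096, H₀ = 1.5804 rad.
Bracket: H₀ sin φ sin δ + cos φ cos δ sin H₀ = 1.5804×-0.81004×-0.00698 + 0.58637×0.99998×0.99995 = 0.008936 + 0.586329 = 0.595265.
Q̄ = (S₀/π) × [bracket] = (1971/π) × 0.595265 = 373.46 W/m².
Ratio Q̄_A / Q̄_B = 298.78 / 373.46 = 0.8000.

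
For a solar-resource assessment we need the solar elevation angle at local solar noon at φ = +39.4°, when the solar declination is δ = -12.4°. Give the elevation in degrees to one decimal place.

At local noon the hour angle is zero, so the zenith angle equals |φ − δ| = |+39.4° − (-12.400°)| = 51.800°.
Elevation = 90° − 51.800° = 38.2°.

38.2°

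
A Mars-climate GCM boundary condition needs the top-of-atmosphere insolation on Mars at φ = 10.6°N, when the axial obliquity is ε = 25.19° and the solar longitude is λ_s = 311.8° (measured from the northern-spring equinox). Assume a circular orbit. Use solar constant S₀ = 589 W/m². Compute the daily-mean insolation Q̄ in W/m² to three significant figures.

Q̄ ≈ 158 W/m²

Solar declination: sin δ = sin ε · sin λ_s = sin 25.19° × sin 311.8° = -0.31729, so δ = -18.499°.
cos H₀ = −tan(+10.6°) tan(-18.499°) = 0.0626, H₀ = 1.5081 rad.
Bracket: H₀ sin φ sin δ + cos φ cos δ sin H₀ = 1.5081×0.18395×-0.31729 + 0.98294×0.94833×0.99804 = -0.088021 + 0.930324 = 0.842303.
Q̄ = (S₀/π) × [bracket] = (589/π) × 0.842303 = 157.9 W/m².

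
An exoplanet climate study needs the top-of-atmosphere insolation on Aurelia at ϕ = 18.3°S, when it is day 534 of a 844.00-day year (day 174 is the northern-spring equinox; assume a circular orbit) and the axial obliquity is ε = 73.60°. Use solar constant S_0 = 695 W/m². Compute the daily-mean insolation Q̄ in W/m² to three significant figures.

Q̄ ≈ 146 W/m²

Solar longitude: L_s = 360° × (534 − 174)/844.00 = 153.555°.
sin δ = sin 73.60° × sin 153.555° = 0.42723, so δ = +25.292°.
cos h₀ = −tan(-18.3°) tan(+25.292°) = 0.1563, h₀ = 1.4139 rad.
Bracket: h₀ sin ϕ sin δ + cos ϕ cos δ sin h₀ = 1.4139×-0.31399×0.42723 + 0.94943×0.90414×0.98771 = -0.189669 + 0.847868 = 0.658199.
Q̄ = (S_0/π) × [bracket] = (695/π) × 0.658199 = 145.6 W/m².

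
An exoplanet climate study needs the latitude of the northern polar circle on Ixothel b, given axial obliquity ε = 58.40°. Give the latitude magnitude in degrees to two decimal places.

31.60°

The polar circle is the lowest latitude that experiences at least one full rotation of continuous daylight at the northern-summer solstice; it lies at |ϕ| = 90° − ε = 90° − 58.40° = 31.60°.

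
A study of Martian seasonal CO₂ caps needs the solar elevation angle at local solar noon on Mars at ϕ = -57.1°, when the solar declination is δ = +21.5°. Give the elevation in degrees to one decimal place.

11.4°

At local noon the hour angle is zero, so the zenith angle equals |ϕ − δ| = |-57.1° − (+21.500°)| = 78.600°.
Elevation = 90° − 78.600° = 11.4°.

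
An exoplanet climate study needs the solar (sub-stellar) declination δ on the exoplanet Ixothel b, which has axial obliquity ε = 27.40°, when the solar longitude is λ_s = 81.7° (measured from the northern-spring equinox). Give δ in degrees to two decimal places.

sin δ = sin ε · sin λ_s = sin 27.40° × sin 81.7° = 0.455380.
δ = arcsin(0.455380) = +27.09°.

δ = +27.09°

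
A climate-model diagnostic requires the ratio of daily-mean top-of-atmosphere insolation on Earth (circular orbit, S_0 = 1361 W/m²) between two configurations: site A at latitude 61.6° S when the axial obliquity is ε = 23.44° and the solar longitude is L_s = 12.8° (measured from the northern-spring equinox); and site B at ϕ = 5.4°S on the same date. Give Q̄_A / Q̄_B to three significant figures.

— Configuration A (ϕ=-61.6°):
Solar declination: sin δ = sin ε · sin L_s = sin 23.44° × sin 12.8° = 0.08813, so δ = +5.056°.
cos h₀ = −tan(-61.6°) tan(+5.056°) = 0.1636, h₀ = 1.4064 rad.
Bracket: h₀ sin ϕ sin δ + cos ϕ cos δ sin h₀ = 1.4064×-0.87965×0.08813 + 0.47562×0.99611×0.98652 = -0.109029 + 0.467383 = 0.358354.
Q̄ = (S_0/π) × [bracket] = (1361/π) × 0.358354 = 155.25 W/m².
— Configuration B (ϕ=-5.4°):
cos h₀ = −tan(-5.4°) tan(+5.056°) = 0.0084, h₀ = 1.5624 rad.
Bracket: h₀ sin ϕ sin δ + cos ϕ cos δ sin h₀ = 1.5624×-0.09411×0.08813 + 0.99556×0.99611×0.99997 = -0.012958 + 0.991658 = 0.978700.
Q̄ = (S_0/π) × [bracket] = (1361/π) × 0.978700 = 423.99 W/m².
Ratio Q̄_A / Q̄_B = 155.25 / 423.99 = 0.3662.

Q̄_A / Q̄_B ≈ 0.366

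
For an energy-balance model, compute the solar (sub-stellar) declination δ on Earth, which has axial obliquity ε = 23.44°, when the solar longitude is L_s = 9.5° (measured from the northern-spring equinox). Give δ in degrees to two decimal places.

sin δ = sin ε · sin L_s = sin 23.44° × sin 9.5° = 0.065654.
δ = arcsin(0.065654) = +3.76°.

δ = +3.76°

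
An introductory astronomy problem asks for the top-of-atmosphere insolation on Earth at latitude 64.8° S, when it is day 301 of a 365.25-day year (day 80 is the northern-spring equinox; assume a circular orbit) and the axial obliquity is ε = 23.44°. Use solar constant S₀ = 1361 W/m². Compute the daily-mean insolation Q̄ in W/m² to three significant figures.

Q̄ ≈ 355 W/m²

Solar longitude: λ_s = 360° × (301 − 80)/365.25 = 217.823°.
sin δ = sin 23.44° × sin 217.823° = -0.24394, so δ = -14.119°.
cos H₀ = −tan(-64.8°) tan(-14.119°) = -0.5345, H₀ = 2.1348 rad.
Bracket: H₀ sin φ sin δ + cos φ cos δ sin H₀ = 2.1348×-0.90483×-0.24394 + 0.42578×0.96979×0.84514 = 0.471202 + 0.348973 = 0.820175.
Q̄ = (S₀/π) × [bracket] = (1361/π) × 0.820175 = 355.3 W/m².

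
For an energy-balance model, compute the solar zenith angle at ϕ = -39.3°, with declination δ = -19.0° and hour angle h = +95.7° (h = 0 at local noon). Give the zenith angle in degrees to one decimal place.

cos θ_z = sin ϕ sin δ + cos ϕ cos δ cos h = 0.206209 + -0.072670 = 0.133539.
θ_z = arccos(0.133539) = 82.3°.

θ_z = 82.3°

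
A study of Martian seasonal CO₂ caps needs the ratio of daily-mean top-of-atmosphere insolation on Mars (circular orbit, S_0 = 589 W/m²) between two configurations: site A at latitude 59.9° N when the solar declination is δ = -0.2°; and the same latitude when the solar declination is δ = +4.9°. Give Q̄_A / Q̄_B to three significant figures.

Q̄_A / Q̄_B ≈ 0.800

— Configuration A (ϕ=+59.9°):
cos h₀ = −tan(+59.9°) tan(-0.200°) = 0.0060, h₀ = 1.5648 rad.
Bracket: h₀ sin ϕ sin δ + cos ϕ cos δ sin h₀ = 1.5648×0.86515×-0.00349 + 0.50151×0.99999×0.99998 = -0.004725 + 0.501495 = 0.496770.
Q̄ = (S_0/π) × [bracket] = (589/π) × 0.496770 = 93.137 W/m².
— Configuration B (ϕ=+59.9°):
cos h₀ = −tan(+59.9°) tan(+4.900°) = -0.1479, h₀ = 1.7192 rad.
Bracket: h₀ sin ϕ sin δ + cos ϕ cos δ sin h₀ = 1.7192×0.86515×0.08542 + 0.50151×0.99635×0.98900 = 0.127051 + 0.494183 = 0.621234.
Q̄ = (S_0/π) × [bracket] = (589/π) × 0.621234 = 116.47 W/m².
Ratio Q̄_A / Q̄_B = 93.137 / 116.47 = 0.7997.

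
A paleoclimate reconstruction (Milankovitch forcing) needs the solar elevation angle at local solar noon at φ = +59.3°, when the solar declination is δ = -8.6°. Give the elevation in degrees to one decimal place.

At local noon the hour angle is zero, so the zenith angle equals |φ − δ| = |+59.3° − (-8.600°)| = 67.900°.
Elevation = 90° − 67.900° = 22.1°.

22.1°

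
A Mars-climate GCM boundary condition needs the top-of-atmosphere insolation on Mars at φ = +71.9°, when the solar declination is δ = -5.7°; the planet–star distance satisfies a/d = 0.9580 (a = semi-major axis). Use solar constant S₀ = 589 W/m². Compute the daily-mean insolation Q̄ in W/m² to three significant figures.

Q̄ ≈ 30.2 W/m²

cos H₀ = −tan(+71.9°) tan(-5.700°) = 0.3054, H₀ = 1.2605 rad.
Bracket: H₀ sin φ sin δ + cos φ cos δ sin H₀ = 1.2605×0.95052×-0.09932 + 0.31068×0.99506×0.95223 = -0.118998 + 0.294377 = 0.175379.
Inverse-square distance factor (a/d)² = 0.9580² = 0.917764.
Q̄ = (S₀/π) × 0.917764 × [bracket] = (589/π) × 0.917764 × 0.175379 = 30.18 W/m².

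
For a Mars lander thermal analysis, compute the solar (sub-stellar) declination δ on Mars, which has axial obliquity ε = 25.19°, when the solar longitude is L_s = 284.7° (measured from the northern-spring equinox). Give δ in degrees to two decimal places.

sin δ = sin ε · sin L_s = sin 25.19° × sin 284.7° = -0.411690.
δ = arcsin(-0.411690) = -24.31°.

δ = -24.31°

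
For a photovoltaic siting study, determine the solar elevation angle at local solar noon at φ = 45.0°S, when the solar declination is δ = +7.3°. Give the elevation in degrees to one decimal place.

At local noon the hour angle is zero, so the zenith angle equals |φ − δ| = |-45.0° − (+7.300°)| = 52.300°.
Elevation = 90° − 52.300° = 37.7°.

37.7°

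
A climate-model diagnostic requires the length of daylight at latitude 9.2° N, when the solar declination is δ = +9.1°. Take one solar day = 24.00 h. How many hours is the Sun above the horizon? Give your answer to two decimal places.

cos H₀ = −tan φ · tan δ = −tan(+9.2°) × tan(+9.100°) = -0.0259, so H₀ = 1.5967 rad = 91.49°.
Daylight = 2H₀/(2π) × 24.00 h = (1.5967/π) × 24.00 = 12.20 h.

12.20 h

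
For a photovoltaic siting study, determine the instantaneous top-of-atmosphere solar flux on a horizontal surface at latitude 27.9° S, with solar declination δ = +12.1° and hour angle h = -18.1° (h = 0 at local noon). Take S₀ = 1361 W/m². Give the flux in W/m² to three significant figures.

984 W/m²

cos θ_z = sin φ sin δ + cos φ cos δ cos h = -0.098087 + 0.821370 = 0.723283.
Flux = S₀ · cos θ_z = 1361 × 0.723283 = 984.4 W/m².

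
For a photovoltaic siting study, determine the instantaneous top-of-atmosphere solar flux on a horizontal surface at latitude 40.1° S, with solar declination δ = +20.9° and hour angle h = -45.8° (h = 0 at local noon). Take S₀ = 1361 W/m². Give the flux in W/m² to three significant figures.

365 W/m²

cos θ_z = sin φ sin δ + cos φ cos δ cos h = -0.229783 + 0.498189 = 0.268406.
Flux = S₀ · cos θ_z = 1361 × 0.268406 = 365.3 W/m².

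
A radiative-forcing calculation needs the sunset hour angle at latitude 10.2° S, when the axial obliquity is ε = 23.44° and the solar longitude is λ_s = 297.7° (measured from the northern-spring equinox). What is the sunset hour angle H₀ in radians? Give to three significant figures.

H₀ = 1.64 rad

Solar declination: sin δ = sin ε · sin λ_s = sin 23.44° × sin 297.7° = -0.35220, so δ = -20.622°.
cos H₀ = −tan φ · tan δ = −tan(-10.2°) × tan(-20.622°) = -0.0677, so H₀ = 1.6386 rad = 93.88°.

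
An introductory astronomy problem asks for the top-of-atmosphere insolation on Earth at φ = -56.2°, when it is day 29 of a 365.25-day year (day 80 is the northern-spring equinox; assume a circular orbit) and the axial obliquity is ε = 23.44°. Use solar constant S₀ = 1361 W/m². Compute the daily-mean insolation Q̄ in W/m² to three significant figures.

Solar longitude: λ_s = 360° × (29 − 80)/365.25 = -50.267°, i.e. -50.267° + 360° = 309.733°.
sin δ = sin 23.44° × sin 309.733° = -0.30591, so δ = -17.813°.
cos H₀ = −tan(-56.2°) tan(-17.813°) = -0.4800, H₀ = 2.0714 rad.
Bracket: H₀ sin φ sin δ + cos φ cos δ sin H₀ = 2.0714×-0.83098×-0.30591 + 0.55630×0.95206×0.87728 = 0.526560 + 0.464635 = 0.991195.
Q̄ = (S₀/π) × [bracket] = (1361/π) × 0.991195 = 429.4 W/m².

Q̄ ≈ 429 W/m²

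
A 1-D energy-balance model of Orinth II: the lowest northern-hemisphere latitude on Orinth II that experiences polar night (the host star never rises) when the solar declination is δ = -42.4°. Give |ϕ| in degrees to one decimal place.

Polar night requires cos h₀ = −tan ϕ tan δ ≥ 1, i.e. tan ϕ tan δ ≤ −1.
The boundary is |tan ϕ| · |tan δ| = 1, so |ϕ| = 90° − |δ| = 90° − 42.4° = 47.6° in the northern hemisphere.

|ϕ| = 47.6°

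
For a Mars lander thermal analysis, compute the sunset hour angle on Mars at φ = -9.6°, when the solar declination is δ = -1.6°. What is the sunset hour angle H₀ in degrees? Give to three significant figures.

H₀ = 90.3°

cos H₀ = −tan φ · tan δ = −tan(-9.6°) × tan(-1.600°) = -0.0047, so H₀ = 1.5755 rad = 90.27°.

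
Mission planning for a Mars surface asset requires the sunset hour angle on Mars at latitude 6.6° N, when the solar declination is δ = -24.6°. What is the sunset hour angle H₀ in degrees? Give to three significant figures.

cos H₀ = −tan φ · tan δ = −tan(+6.6°) × tan(-24.600°) = 0.0530, so H₀ = 1.5178 rad = 86.96°.

H₀ = 87.0°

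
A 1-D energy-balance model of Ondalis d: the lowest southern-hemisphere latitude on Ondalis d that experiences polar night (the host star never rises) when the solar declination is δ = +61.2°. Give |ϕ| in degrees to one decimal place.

|ϕ| = 28.8°

Polar night requires cos h₀ = −tan ϕ tan δ ≥ 1, i.e. tan ϕ tan δ ≤ −1.
The boundary is |tan ϕ| · |tan δ| = 1, so |ϕ| = 90° − |δ| = 90° − 61.2° = 28.8° in the southern hemisphere.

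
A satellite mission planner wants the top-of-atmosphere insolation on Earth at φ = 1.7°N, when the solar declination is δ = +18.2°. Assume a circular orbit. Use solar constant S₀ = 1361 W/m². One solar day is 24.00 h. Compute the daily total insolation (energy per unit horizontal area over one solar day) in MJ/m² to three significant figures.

36.1 MJ/m²

cos H₀ = −tan(+1.7°) tan(+18.200°) = -0.0098, H₀ = 1.5806 rad.
Bracket: H₀ sin φ sin δ + cos φ cos δ sin H₀ = 1.5806×0.02967×0.31233 + 0.99956×0.94997×0.99995 = 0.014647 + 0.949505 = 0.964152.
Q̄ = (S₀/π) × [bracket] = (1361/π) × 0.964152 = 417.69 W/m².
Daily total = Q̄ × 24.00 h × 3600 s/h = 417.69 × 24.00 × 3600 / 10⁶ = 36.09 MJ/m².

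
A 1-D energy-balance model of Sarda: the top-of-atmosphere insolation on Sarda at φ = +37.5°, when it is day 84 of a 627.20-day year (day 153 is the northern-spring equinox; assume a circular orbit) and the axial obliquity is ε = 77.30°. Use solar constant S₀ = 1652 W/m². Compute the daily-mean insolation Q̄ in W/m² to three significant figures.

Solar longitude: λ_s = 360° × (84 − 153)/627.20 = -39.605°, i.e. -39.605° + 360° = 320.395°.
sin δ = sin 77.30° × sin 320.395° = -0.62189, so δ = -38.454°.
cos H₀ = −tan(+37.5°) tan(-38.454°) = 0.6094, H₀ = 0.9155 rad.
Bracket: H₀ sin φ sin δ + cos φ cos δ sin H₀ = 0.9155×0.60876×-0.62189 + 0.79335×0.78311×0.79289 = -0.346592 + 0.492607 = 0.146015.
Q̄ = (S₀/π) × [bracket] = (1652/π) × 0.146015 = 76.78 W/m².

Q̄ ≈ 76.8 W/m²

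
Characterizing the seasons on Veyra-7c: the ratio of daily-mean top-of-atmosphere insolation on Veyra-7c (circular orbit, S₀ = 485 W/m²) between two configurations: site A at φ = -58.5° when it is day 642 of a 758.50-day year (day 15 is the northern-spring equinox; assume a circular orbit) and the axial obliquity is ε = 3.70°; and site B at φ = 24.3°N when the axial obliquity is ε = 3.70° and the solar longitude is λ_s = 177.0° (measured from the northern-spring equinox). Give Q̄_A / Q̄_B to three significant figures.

Q̄_A / Q̄_B ≈ 0.657

— Configuration A (φ=-58.5°):
Solar longitude: λ_s = 360° × (642 − 15)/758.50 = 297.587°.
sin δ = sin 3.70° × sin 297.587° = -0.05720, so δ = -3.279°.
cos H₀ = −tan(-58.5°) tan(-3.279°) = -0.0935, H₀ = 1.6644 rad.
Bracket: H₀ sin φ sin δ + cos φ cos δ sin H₀ = 1.6644×-0.85264×-0.05720 + 0.52250×0.99836×0.99562 = 0.081174 + 0.519358 = 0.600532.
Q̄ = (S₀/π) × [bracket] = (485/π) × 0.600532 = 92.710 W/m².
— Configuration B (φ=+24.3°):
Solar declination: sin δ = sin ε · sin λ_s = sin 3.70° × sin 177.0° = 0.00338, so δ = +0.194°.
cos H₀ = −tan(+24.3°) tan(+0.194°) = -0.0015, H₀ = 1.5723 rad.
Bracket: H₀ sin φ sin δ + cos φ cos δ sin H₀ = 1.5723×0.41151×0.00338 + 0.91140×0.99999×1.00000 = 0.002187 + 0.911391 = 0.913578.
Q̄ = (S₀/π) × [bracket] = (485/π) × 0.913578 = 141.04 W/m².
Ratio Q̄_A / Q̄_B = 92.710 / 141.04 = 0.6573.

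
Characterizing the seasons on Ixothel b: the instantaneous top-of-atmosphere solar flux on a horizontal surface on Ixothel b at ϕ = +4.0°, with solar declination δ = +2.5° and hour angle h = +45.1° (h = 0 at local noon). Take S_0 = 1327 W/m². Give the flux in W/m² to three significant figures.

938 W/m²

cos θ_z = sin ϕ sin δ + cos ϕ cos δ cos h = 0.003043 + 0.703482 = 0.706525.
Flux = S_0 · cos θ_z = 1327 × 0.706525 = 937.6 W/m².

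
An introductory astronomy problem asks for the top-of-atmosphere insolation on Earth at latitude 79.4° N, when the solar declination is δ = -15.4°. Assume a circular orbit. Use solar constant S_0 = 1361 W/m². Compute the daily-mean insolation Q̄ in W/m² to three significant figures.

Q̄ ≈ 0.00 W/m²

cos h₀ = −tan(+79.4°) tan(-15.400°) = 1.4718 ≥ 1 ⇒ polar night, h₀ = 0 and Q̄ = 0.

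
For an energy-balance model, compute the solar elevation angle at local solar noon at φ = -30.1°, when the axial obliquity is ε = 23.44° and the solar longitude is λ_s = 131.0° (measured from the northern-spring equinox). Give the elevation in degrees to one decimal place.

Solar declination: sin δ = sin ε · sin λ_s = sin 23.44° × sin 131.0° = 0.30021, so δ = +17.471°.
At local noon the hour angle is zero, so the zenith angle equals |φ − δ| = |-30.1° − (+17.471°)| = 47.571°.
Elevation = 90° − 47.571° = 42.4°.

42.4°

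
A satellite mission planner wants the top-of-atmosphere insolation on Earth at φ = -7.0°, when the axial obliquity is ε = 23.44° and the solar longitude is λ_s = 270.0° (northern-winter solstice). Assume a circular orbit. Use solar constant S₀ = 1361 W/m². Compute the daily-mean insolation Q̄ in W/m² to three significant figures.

Solar declination: sin δ = sin ε · sin λ_s = sin 23.44° × sin 270.0° = -0.39779, so δ = -23.440°.
cos H₀ = −tan(-7.0°) tan(-23.440°) = -0.0532, H₀ = 1.6241 rad.
Bracket: H₀ sin φ sin δ + cos φ cos δ sin H₀ = 1.6241×-0.12187×-0.39779 + 0.99255×0.91748×0.99858 = 0.078734 + 0.909352 = 0.988086.
Q̄ = (S₀/π) × [bracket] = (1361/π) × 0.988086 = 428.1 W/m².

Q̄ ≈ 428 W/m²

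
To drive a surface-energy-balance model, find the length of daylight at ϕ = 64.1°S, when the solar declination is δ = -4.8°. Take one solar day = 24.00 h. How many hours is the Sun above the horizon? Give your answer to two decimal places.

13.33 h

cos h₀ = −tan ϕ · tan δ = −tan(-64.1°) × tan(-4.800°) = -0.1729, so h₀ = 1.7446 rad = 99.96°.
Daylight = 2h₀/(2π) × 24.00 h = (1.7446/π) × 24.00 = 13.33 h.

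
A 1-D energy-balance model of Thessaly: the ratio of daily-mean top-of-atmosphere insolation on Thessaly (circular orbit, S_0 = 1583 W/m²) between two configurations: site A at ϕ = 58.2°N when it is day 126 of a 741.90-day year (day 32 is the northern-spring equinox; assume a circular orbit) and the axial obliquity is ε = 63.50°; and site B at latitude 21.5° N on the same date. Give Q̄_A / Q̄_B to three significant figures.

— Configuration A (ϕ=+58.2°):
Solar longitude: L_s = 360° × (126 − 32)/741.90 = 45.613°.
sin δ = sin 63.50° × sin 45.613° = 0.63954, so δ = +39.758°.
cos h₀ = −tan(+58.2°) tan(+39.758°) = -1.3418 ≤ −1 ⇒ polar day, h₀ = π.
Bracket: h₀ sin ϕ sin δ + cos ϕ cos δ sin h₀ = 3.1416×0.84989×0.63954 + 0.52696×0.76875×0.00000 = 1.707581 + 0.000000 = 1.707581.
Q̄ = (S_0/π) × [bracket] = (1583/π) × 1.707581 = 860.42 W/m².
— Configuration B (ϕ=+21.5°):
cos h₀ = −tan(+21.5°) tan(+39.758°) = -0.3277, h₀ = 1.9047 rad.
Bracket: h₀ sin ϕ sin δ + cos ϕ cos δ sin h₀ = 1.9047×0.36650×0.63954 + 0.93042×0.76875×0.94478 = 0.446445 + 0.675764 = 1.122209.
Q̄ = (S_0/π) × [bracket] = (1583/π) × 1.122209 = 565.46 W/m².
Ratio Q̄_A / Q̄_B = 860.42 / 565.46 = 1.522.

Q̄_A / Q̄_B ≈ 1.52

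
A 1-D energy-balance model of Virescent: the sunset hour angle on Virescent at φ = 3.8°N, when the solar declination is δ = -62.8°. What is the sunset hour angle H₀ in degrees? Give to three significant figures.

H₀ = 82.6°

cos H₀ = −tan φ · tan δ = −tan(+3.8°) × tan(-62.800°) = 0.1292, so H₀ = 1.4412 rad = 82.57°.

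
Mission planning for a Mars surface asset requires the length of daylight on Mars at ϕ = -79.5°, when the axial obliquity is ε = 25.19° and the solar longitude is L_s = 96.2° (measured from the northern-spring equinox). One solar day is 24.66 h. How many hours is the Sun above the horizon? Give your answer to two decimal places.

Solar declination: sin δ = sin ε · sin L_s = sin 25.19° × sin 96.2° = 0.42313, so δ = +25.032°.
cos h₀ = −tan ϕ · tan δ = 2.5197 ≥ 1, so the Sun never rises (polar night) and h₀ = 0.
Daylight = 2h₀/(2π) × 24.66 h = (0.0000/π) × 24.66 = 0.00 h.

0.00 h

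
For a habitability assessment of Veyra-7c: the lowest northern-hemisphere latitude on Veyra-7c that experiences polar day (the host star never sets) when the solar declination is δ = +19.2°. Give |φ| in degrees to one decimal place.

|φ| = 70.8°

Polar day requires cos H₀ = −tan φ tan δ ≤ −1, i.e. tan φ tan δ ≥ 1.
The boundary is |tan φ| · |tan δ| = 1, so |φ| = 90° − |δ| = 90° − 19.2° = 70.8° in the northern hemisphere.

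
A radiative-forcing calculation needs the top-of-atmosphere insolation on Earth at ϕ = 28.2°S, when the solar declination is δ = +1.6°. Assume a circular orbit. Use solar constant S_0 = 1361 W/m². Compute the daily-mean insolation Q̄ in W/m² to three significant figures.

cos h₀ = −tan(-28.2°) tan(+1.600°) = 0.0150, h₀ = 1.5558 rad.
Bracket: h₀ sin ϕ sin δ + cos ϕ cos δ sin h₀ = 1.5558×-0.47255×0.02792 + 0.88130×0.99961×0.99989 = -0.020527 + 0.880859 = 0.860332.
Q̄ = (S_0/π) × [bracket] = (1361/π) × 0.860332 = 372.7 W/m².

Q̄ ≈ 373 W/m²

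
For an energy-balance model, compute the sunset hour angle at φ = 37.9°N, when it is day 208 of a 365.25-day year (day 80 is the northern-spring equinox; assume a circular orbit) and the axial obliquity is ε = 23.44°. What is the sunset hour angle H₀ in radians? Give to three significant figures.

Solar longitude: λ_s = 360° × (208 − 80)/365.25 = 126.160°.
sin δ = sin 23.44° × sin 126.160° = 0.32116, so δ = +18.733°.
cos H₀ = −tan φ · tan δ = −tan(+37.9°) × tan(+18.733°) = -0.2640, so H₀ = 1.8380 rad = 105.31°.

H₀ = 1.84 rad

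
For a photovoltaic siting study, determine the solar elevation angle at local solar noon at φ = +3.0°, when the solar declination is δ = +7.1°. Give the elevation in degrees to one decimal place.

At local noon the hour angle is zero, so the zenith angle equals |φ − δ| = |+3.0° − (+7.100°)| = 4.100°.
Elevation = 90° − 4.100° = 85.9°.

85.9°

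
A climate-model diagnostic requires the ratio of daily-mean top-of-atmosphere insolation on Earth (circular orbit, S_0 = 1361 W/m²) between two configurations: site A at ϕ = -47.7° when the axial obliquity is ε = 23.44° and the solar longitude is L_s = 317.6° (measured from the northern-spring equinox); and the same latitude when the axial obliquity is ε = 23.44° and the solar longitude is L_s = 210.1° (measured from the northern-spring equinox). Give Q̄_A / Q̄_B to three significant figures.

Q̄_A / Q̄_B ≈ 1.09

— Configuration A (ϕ=-47.7°):
Solar declination: sin δ = sin ε · sin L_s = sin 23.44° × sin 317.6° = -0.26823, so δ = -15.559°.
cos h₀ = −tan(-47.7°) tan(-15.559°) = -0.3060, h₀ = 1.8818 rad.
Bracket: h₀ sin ϕ sin δ + cos ϕ cos δ sin h₀ = 1.8818×-0.73963×-0.26823 + 0.67301×0.96335×0.95203 = 0.373332 + 0.617243 = 0.990575.
Q̄ = (S_0/π) × [bracket] = (1361/π) × 0.990575 = 429.14 W/m².
— Configuration B (ϕ=-47.7°):
Solar declination: sin δ = sin ε · sin L_s = sin 23.44° × sin 210.1° = -0.19950, so δ = -11.507°.
cos h₀ = −tan(-47.7°) tan(-11.507°) = -0.2237, h₀ = 1.7964 rad.
Bracket: h₀ sin ϕ sin δ + cos ϕ cos δ sin h₀ = 1.7964×-0.73963×-0.19950 + 0.67301×0.97990×0.97465 = 0.265070 + 0.642765 = 0.907835.
Q̄ = (S_0/π) × [bracket] = (1361/π) × 0.907835 = 393.29 W/m².
Ratio Q̄_A / Q̄_B = 429.14 / 393.29 = 1.091.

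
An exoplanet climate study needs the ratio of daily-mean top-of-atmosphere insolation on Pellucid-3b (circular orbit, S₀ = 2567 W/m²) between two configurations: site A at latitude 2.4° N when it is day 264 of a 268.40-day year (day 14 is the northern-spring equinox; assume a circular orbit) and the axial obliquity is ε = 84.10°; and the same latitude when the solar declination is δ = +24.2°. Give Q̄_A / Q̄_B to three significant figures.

Q̄_A / Q̄_B ≈ 0.940

— Configuration A (φ=+2.4°):
Solar longitude: λ_s = 360° × (264 − 14)/268.40 = 335.320°.
sin δ = sin 84.10° × sin 335.320° = -0.41533, so δ = -24.540°.
cos H₀ = −tan(+2.4°) tan(-24.540°) = 0.0191, H₀ = 1.5517 rad.
Bracket: H₀ sin φ sin δ + cos φ cos δ sin H₀ = 1.5517×0.04188×-0.41533 + 0.99912×0.90967×0.99982 = -0.026990 + 0.908706 = 0.881716.
Q̄ = (S₀/π) × [bracket] = (2567/π) × 0.881716 = 720.45 W/m².
— Configuration B (φ=+2.4°):
cos H₀ = −tan(+2.4°) tan(+24.200°) = -0.0188, H₀ = 1.5896 rad.
Bracket: H₀ sin φ sin δ + cos φ cos δ sin H₀ = 1.5896×0.04188×0.40992 + 0.99912×0.91212×0.99982 = 0.027289 + 0.911153 = 0.938442.
Q̄ = (S₀/π) × [bracket] = (2567/π) × 0.938442 = 766.80 W/m².
Ratio Q̄_A / Q̄_B = 720.45 / 766.80 = 0.9396.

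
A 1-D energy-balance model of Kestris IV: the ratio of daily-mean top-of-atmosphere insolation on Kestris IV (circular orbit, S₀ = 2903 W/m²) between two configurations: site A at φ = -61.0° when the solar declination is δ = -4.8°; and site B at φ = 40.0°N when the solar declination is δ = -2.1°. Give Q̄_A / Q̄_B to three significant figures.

— Configuration A (φ=-61.0°):
cos H₀ = −tan(-61.0°) tan(-4.800°) = -0.1515, H₀ = 1.7229 rad.
Bracket: H₀ sin φ sin δ + cos φ cos δ sin H₀ = 1.7229×-0.87462×-0.08368 + 0.48481×0.99649×0.98846 = 0.126096 + 0.477533 = 0.603629.
Q̄ = (S₀/π) × [bracket] = (2903/π) × 0.603629 = 557.79 W/m².
— Configuration B (φ=+40.0°):
cos H₀ = −tan(+40.0°) tan(-2.100°) = 0.0308, H₀ = 1.5400 rad.
Bracket: H₀ sin φ sin δ + cos φ cos δ sin H₀ = 1.5400×0.64279×-0.03664 + 0.76604×0.99933×0.99953 = -0.036270 + 0.765167 = 0.728897.
Q̄ = (S₀/π) × [bracket] = (2903/π) × 0.728897 = 673.54 W/m².
Ratio Q̄_A / Q̄_B = 557.79 / 673.54 = 0.8281.

Q̄_A / Q̄_B ≈ 0.828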